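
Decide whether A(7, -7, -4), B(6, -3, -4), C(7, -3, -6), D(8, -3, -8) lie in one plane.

A normal to the plane through A, B, C is n = AB × AC = (-8, -2, -4).
The plane has equation n·P = -26. For D: n·D = -26.
Equal, so D lies in the plane and all four are coplanar.

Yes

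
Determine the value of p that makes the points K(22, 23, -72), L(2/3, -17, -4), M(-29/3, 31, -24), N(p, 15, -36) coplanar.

14/3

Coplanarity ⇔ det[KL; KM; KN] = 0.
Expanding, this is linear in p: (-2464)p + (34496/3) = 0.
So p = 14/3.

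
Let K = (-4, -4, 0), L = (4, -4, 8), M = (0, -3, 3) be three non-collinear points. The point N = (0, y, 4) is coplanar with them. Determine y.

-4

Coplanarity requires KL · (KM × KN) = 0.
KL = (8, 0, 8), KM = (4, 1, 3); the triple product is linear in y with coefficient 8 and constant term 32.
Setting it to zero: y = -4.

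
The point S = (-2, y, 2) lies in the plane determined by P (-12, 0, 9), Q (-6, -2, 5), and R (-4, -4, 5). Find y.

-3

The plane through P, Q, R has equation −8x − 8y − 8z = 24.
Substituting S: (-8)y + (0) = 24, so y = -3.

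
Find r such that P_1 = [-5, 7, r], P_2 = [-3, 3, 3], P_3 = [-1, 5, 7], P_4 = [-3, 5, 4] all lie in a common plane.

2

Coplanarity ⇔ det[P_1P_2; P_1P_3; P_1P_4] = 0.
Expanding, this is linear in r: (-4)r + (8) = 0.
So r = 2.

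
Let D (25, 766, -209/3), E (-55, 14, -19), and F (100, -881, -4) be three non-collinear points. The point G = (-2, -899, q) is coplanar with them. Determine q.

The plane through D, E, F has equation (102200/3)x + (27160/3)y + 188160z = -5321960.
Substituting G: (188160)q + (-8207080) = -5321960, so q = 46/3.

46/3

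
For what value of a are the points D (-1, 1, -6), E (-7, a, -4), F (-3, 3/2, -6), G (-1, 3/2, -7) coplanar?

3/2

Coplanarity ⇔ det[DE; DF; DG] = 0.
Expanding, this is linear in a: (-2)a + (3) = 0.
So a = 3/2.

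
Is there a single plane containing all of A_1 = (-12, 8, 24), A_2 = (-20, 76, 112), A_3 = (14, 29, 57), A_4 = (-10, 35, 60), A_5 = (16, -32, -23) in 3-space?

The plane through A_1, A_2, A_3 has normal n = A_1A_2 × A_1A_3 = (396, 2552, -1936) and equation n·P = -30800.
Checking the remaining points: n·A_4 = -30800, n·A_5 = -30800.
All equal -30800, so all 5 points lie in one plane.

Yes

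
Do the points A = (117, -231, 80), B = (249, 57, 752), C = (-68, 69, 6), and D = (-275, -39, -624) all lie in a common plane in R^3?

A normal to the plane through A, B, C is n = AB × AC = (-222912, -114552, 92880).
The plane has equation n·P = 7811208. For D: n·D = 7811208.
Equal, so D lies in the plane and all four are coplanar.

Yes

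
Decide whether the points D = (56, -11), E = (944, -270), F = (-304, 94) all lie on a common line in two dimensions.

DE = (888, -259), DF = (-360, 105).
Twice the signed area of △DEF is (888)(105) − (-259)(-360) = 0.
The triangle is degenerate (zero area), so the points are collinear.

Yes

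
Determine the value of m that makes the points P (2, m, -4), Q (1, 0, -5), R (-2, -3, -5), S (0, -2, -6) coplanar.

2

The points are coplanar iff PQ · (PR × PS) = 0.
Expanding, this is linear in m: (3)m + (-6) = 0.
So m = 2.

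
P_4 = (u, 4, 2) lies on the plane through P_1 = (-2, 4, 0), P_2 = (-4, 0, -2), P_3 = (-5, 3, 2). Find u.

The plane through P_1, P_2, P_3 has equation −10x + 10y − 10z = 60.
Substituting P_4: (-10)u + (20) = 60, so u = -4.

-4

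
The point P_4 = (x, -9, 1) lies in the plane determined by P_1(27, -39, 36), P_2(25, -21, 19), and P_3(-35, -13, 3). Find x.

Coplanarity requires P_1P_2 · (P_1P_3 × P_1P_4) = 0.
P_1P_2 = (-2, 18, -17), P_1P_3 = (-62, 26, -33); the triple product is linear in x with coefficient -152 and constant term -3496.
Setting it to zero: x = -23.

-23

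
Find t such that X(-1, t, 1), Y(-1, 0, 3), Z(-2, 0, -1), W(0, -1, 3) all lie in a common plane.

-1/2

Coplanarity ⇔ det[XY; XZ; XW] = 0.
Expanding, this is linear in t: (4)t + (2) = 0.
So t = -1/2.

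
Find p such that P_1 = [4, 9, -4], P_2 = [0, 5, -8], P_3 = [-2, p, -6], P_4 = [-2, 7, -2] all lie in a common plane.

5

Normal to plane P_1P_2P_4: n = (-16, 32, -16); plane equation n·P = 288.
Requiring n·P_3 = 288: (32)p + (128) = 288.
So p = 5.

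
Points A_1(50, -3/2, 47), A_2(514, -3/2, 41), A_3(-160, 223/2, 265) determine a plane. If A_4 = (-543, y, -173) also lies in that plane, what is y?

The plane through A_1, A_2, A_3 has equation 678x − 99892y + 52432z = 2648042.
Substituting A_4: (-99892)y + (-9438890) = 2648042, so y = -121.

-121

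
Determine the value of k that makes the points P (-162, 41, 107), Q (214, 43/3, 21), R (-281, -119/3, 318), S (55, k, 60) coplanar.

73/3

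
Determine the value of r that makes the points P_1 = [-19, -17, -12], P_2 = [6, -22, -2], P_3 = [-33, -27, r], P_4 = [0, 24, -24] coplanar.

-12

The points are coplanar iff P_1P_2 · (P_1P_3 × P_1P_4) = 0.
Expanding, this is linear in r: (-1120)r + (-13440) = 0.
So r = -12.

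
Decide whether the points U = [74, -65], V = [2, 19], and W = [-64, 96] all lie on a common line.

UV = (-72, 84), UW = (-138, 161).
Twice the signed area of △UVW is (-72)(161) − (84)(-138) = 0.
The triangle is degenerate (zero area), so the points are collinear.

Yes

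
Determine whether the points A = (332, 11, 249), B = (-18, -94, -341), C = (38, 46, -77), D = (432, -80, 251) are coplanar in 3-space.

The four points are coplanar iff the 3×3 determinant with rows AB, AC, AD is zero.
Rows: (-350, -105, -590), (-294, 35, -326), (100, -91, 2).
Expanding along the first row: (-350)(-29596) − (-105)(32012) + (-590)(23254) = 0.
Zero determinant ⇒ coplanar.

Yes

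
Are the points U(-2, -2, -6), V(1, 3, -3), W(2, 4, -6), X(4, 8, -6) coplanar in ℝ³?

A normal to the plane through U, V, W is n = UV × UW = (-18, 12, -2).
The plane has equation n·P = 24. For X: n·X = 36.
36 ≠ 24, so X is off the plane.

No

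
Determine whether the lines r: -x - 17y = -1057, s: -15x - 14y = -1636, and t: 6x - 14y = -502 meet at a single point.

Intersecting r and s: solving the 2×2 system gives (x, y) = (54, 59).
Substitute into t: (6)(54) + (-14)(59) = -502.
This equals -502, so (54, 59) lies on all three lines and they are concurrent.

Yes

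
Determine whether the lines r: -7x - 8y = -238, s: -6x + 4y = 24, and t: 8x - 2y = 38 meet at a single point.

Intersecting r and s: solving the 2×2 system gives (x, y) = (10, 21).
Substitute into t: (8)(10) + (-2)(21) = 38.
This equals 38, so (10, 21) lies on all three lines and they are concurrent.

Yes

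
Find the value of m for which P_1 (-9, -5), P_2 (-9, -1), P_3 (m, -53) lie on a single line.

-9

Collinearity: (P_3 − P_1) must be parallel to (P_2 − P_1) = (0, 4).
Cross-multiplying the components: (m − (-9))·(4) = (-48)·(0).
Solving gives m = -9.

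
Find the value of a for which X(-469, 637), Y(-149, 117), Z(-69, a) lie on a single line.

-13

The three points are collinear iff det[XY; XZ] = 0.
This determinant is linear in a: (320)a + (4160) = 0, so a = -13.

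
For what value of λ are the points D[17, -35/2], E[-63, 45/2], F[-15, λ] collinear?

-3/2

Collinearity: (F − D) must be parallel to (E − D) = (-80, 40).
Cross-multiplying the components: (λ − (-35/2))·(-80) = (-32)·(40).
Solving gives λ = -3/2.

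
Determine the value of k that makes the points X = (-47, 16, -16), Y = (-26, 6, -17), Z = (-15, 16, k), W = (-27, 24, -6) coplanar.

Normal to plane XYW: n = (-92, -230, 368); plane equation n·P = -5244.
Requiring n·Z = -5244: (368)k + (-2300) = -5244.
So k = -8.

-8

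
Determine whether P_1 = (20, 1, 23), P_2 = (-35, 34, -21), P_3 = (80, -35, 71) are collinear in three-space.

Yes

P_1P_2 = (-55, 33, -44), P_1P_3 = (60, -36, 48).
Each component of P_1P_3 is -12/11 times the corresponding component of P_1P_2, so P_1P_3 = -12/11·P_1P_2 and the points are collinear.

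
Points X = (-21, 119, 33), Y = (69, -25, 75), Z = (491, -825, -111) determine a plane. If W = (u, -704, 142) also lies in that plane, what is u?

469

The plane through X, Y, Z has equation 60384x + 34464y − 11232z = 2462496.
Substituting W: (60384)u + (-25857600) = 2462496, so u = 469.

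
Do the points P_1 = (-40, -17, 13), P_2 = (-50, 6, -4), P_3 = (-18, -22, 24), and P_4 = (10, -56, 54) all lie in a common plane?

A normal to the plane through P_1, P_2, P_3 is n = P_1P_2 × P_1P_3 = (168, -264, -456).
The plane has equation n·P = -8160. For P_4: n·P_4 = -8160.
Equal, so P_4 lies in the plane and all four are coplanar.

Yes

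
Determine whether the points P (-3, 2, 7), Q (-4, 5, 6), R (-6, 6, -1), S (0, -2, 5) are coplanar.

No

The four points are coplanar iff the 3×3 determinant with rows PQ, PR, PS is zero.
Rows: (-1, 3, -1), (-3, 4, -8), (3, -4, -2).
Expanding along the first row: (-1)(-40) − (3)(30) + (-1)(0) = -50.
Nonzero ⇒ not coplanar.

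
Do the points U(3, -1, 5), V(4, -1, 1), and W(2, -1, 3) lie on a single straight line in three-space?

No

UV = (1, 0, -4), UW = (-1, 0, -2).
UV × UW = (0, 6, 0).
The cross product is nonzero, so the points do not lie on one line.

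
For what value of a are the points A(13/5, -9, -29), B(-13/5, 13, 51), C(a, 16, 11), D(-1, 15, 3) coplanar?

-7/5

Coplanarity ⇔ det[AB; AC; AD] = 0.
Expanding, this is linear in a: (1216)a + (8512/5) = 0.
So a = -7/5.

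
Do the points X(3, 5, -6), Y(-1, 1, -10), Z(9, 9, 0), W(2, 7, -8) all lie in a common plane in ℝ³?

No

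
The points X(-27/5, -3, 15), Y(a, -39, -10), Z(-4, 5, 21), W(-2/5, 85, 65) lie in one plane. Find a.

Normal to plane XZW: n = (-128, -40, 416/5); plane equation n·P = 10296/5.
Requiring n·Y = 10296/5: (-128)a + (728) = 10296/5.
So a = -52/5.

-52/5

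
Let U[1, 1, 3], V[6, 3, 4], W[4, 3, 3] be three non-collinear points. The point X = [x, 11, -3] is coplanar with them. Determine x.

4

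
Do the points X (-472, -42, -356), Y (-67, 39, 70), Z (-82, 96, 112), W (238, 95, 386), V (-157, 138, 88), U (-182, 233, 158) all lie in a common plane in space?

The plane through X, Y, Z has normal n = XY × XZ = (-20880, -23400, 24300) and equation n·P = 2187360.
Checking the remaining points: n·W = 2187360, n·V = 2187360, n·U = 2187360.
All equal 2187360, so all 6 points lie in one plane.

Yes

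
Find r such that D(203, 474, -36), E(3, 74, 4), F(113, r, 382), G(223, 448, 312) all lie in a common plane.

219

The points are coplanar iff DE · (DF × DG) = 0.
Expanding, this is linear in r: (-70400)r + (15417600) = 0.
So r = 219.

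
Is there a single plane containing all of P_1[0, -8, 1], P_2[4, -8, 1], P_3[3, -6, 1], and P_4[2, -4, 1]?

Yes

The four points are coplanar iff the 3×3 determinant with rows P_1P_2, P_1P_3, P_1P_4 is zero.
Rows: (4, 0, 0), (3, 2, 0), (2, 4, 0).
Expanding along the first row: (4)(0) − (0)(0) + (0)(8) = 0.
Zero determinant ⇒ coplanar.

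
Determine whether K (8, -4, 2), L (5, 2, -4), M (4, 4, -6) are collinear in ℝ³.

Yes

KL = (-3, 6, -6), KM = (-4, 8, -8).
Each component of KM is 4/3 times the corresponding component of KL, so KM = 4/3·KL and the points are collinear.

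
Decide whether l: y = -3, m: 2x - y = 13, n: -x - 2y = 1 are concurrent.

Intersecting l and m: solving the 2×2 system gives (x, y) = (5, -3).
Substitute into n: (-1)(5) + (-2)(-3) = 1.
This equals 1, so (5, -3) lies on all three lines and they are concurrent.

Yes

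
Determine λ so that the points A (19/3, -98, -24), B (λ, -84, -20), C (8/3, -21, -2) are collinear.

17/3

Collinearity requires AB × AC = 0; each component is linear in λ.
The y-component gives (-22)λ + (374/3) = 0, so λ = 17/3.
The remaining components then also vanish.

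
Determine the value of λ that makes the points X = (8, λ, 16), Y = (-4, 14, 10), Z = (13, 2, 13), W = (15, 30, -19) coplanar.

2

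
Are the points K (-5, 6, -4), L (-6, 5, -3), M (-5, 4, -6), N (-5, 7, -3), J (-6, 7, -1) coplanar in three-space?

The plane through K, L, M has normal n = KL × KM = (4, -2, 2) and equation n·P = -40.
Checking the remaining points: n·N = -40, n·J = -40.
All equal -40, so all 5 points lie in one plane.

Yes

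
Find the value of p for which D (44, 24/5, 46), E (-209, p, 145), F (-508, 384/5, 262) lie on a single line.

Direction DF = (-552, 72, 216). From the x-coordinate of E, the parameter along the line is τ = (-209 − 44)/(-552) = 11/24.
Then p = 24/5 + 11/24·(72) = 189/5.

189/5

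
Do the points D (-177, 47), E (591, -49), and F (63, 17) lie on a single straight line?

Yes

DE = (768, -96), DF = (240, -30).
Checking proportionality: DF = 5/16·DE, so the vectors are parallel and the points are collinear.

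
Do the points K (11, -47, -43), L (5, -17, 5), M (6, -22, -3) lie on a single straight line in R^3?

KL = (-6, 30, 48), KM = (-5, 25, 40).
Each component of KM is 5/6 times the corresponding component of KL, so KM = 5/6·KL and the points are collinear.

Yes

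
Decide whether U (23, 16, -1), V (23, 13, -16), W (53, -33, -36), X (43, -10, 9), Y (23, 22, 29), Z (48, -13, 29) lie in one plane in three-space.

Yes

The plane through U, V, W has normal n = UV × UW = (-630, -450, 90) and equation n·P = -21780.
Checking the remaining points: n·X = -21780, n·Y = -21780, n·Z = -21780.
All equal -21780, so all 6 points lie in one plane.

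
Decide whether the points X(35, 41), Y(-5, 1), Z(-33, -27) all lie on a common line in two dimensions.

XY = (-40, -40), XZ = (-68, -68).
Twice the signed area of △XYZ is (-40)(-68) − (-40)(-68) = 0.
The triangle is degenerate (zero area), so the points are collinear.

Yes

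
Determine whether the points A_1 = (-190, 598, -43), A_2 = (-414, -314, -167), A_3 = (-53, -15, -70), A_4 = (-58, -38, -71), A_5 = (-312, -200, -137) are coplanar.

No

The plane through A_1, A_2, A_3 has normal n = A_1A_2 × A_1A_3 = (-51388, -23036, 262256) and equation n·P = -15288816.
Checking the remaining points: n·A_4 = -14764304, n·A_5 = -15288816.
Since n·A_4 = -14764304 ≠ -15288816, A_4 is off the plane and the points are not all coplanar.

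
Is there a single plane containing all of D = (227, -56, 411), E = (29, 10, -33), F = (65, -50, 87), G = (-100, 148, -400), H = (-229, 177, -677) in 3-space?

The plane through D, E, F has normal n = DE × DF = (-18720, 7776, 9504) and equation n·P = -778752.
Checking the remaining points: n·G = -778752, n·H = -770976.
Since n·H = -770976 ≠ -778752, H is off the plane and the points are not all coplanar.

No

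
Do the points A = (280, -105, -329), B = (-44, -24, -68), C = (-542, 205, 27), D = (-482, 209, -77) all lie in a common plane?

With A as base: AB = (-324, 81, 261), AC = (-822, 310, 356), AD = (-762, 314, 252).
AC × AD = (-33664, -64128, -21888).
AB · (AC × AD) = 0.
The scalar triple product vanishes, so the four points are coplanar.

Yes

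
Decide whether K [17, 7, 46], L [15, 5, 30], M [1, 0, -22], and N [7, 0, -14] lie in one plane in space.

Yes

With K as base: KL = (-2, -2, -16), KM = (-16, -7, -68), KN = (-10, -7, -60).
KM × KN = (-56, -280, 42).
KL · (KM × KN) = 0.
The scalar triple product vanishes, so the four points are coplanar.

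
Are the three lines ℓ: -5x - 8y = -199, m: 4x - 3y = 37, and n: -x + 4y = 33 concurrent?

Intersecting ℓ and m: solving the 2×2 system gives (x, y) = (19, 13).
Substitute into n: (-1)(19) + (4)(13) = 33.
This equals 33, so (19, 13) lies on all three lines and they are concurrent.

Yes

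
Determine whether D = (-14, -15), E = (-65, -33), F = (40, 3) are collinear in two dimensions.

DE = (-51, -18), DF = (54, 18).
det[DE; DF] = (-51)(18) − (-18)(54) = 54.
The determinant is nonzero, so they are not collinear.

No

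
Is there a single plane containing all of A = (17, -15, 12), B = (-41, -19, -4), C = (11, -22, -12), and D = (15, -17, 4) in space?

No

With A as base: AB = (-58, -4, -16), AC = (-6, -7, -24), AD = (-2, -2, -8).
AC × AD = (8, 0, -2).
AB · (AC × AD) = -432.
Since -432 ≠ 0, the four points are not coplanar.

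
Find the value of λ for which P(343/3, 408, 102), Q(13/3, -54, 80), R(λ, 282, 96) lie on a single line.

Collinearity requires PQ × PR = 0; each component is linear in λ.
The y-component gives (-22)λ + (5566/3) = 0, so λ = 253/3.
The remaining components then also vanish.

253/3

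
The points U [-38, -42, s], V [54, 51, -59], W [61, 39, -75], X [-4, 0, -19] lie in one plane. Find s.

-3

Coplanarity ⇔ det[UV; UW; UX] = 0.
Expanding, this is linear in s: (1053)s + (3159) = 0.
So s = -3.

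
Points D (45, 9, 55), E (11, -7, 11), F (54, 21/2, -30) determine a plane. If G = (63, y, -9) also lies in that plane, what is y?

A normal to the plane is n = DE × DF = (1426, -3286, 93).
G lies in the plane iff n · DG = 0.
This gives (-3286)y + (49290) = 0, so y = 15.

15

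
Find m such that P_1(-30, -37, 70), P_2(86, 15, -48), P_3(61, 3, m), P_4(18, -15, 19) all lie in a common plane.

Coplanarity ⇔ det[P_1P_2; P_1P_3; P_1P_4] = 0.
Expanding, this is linear in m: (-56)m + (-1064) = 0.
So m = -19.

-19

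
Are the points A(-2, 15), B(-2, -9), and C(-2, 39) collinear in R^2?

AB = (0, -24), AC = (0, 24).
Checking proportionality: AC = -1·AB, so the vectors are parallel and the points are collinear.

Yes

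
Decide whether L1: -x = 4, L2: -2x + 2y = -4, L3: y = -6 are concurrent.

Yes

Intersecting L1 and L2: solving the 2×2 system gives (x, y) = (-4, -6).
Substitute into L3: (0)(-4) + (1)(-6) = -6.
This equals -6, so (-4, -6) lies on all three lines and they are concurrent.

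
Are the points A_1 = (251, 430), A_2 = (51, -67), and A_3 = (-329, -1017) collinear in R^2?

A_1A_2 = (-200, -497), A_1A_3 = (-580, -1447).
det[A_1A_2; A_1A_3] = (-200)(-1447) − (-497)(-580) = 1140.
The determinant is nonzero, so they are not collinear.

No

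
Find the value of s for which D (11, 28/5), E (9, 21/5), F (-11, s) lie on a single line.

-49/5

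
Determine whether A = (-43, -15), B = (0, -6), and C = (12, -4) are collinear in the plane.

No

AB = (43, 9), AC = (55, 11).
det[AB; AC] = (43)(11) − (9)(55) = -22.
The determinant is nonzero, so they are not collinear.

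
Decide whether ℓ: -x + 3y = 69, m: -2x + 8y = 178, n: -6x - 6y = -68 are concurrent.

Intersecting ℓ and m: solving the 2×2 system gives (x, y) = (-9, 20).
Substitute into n: (-6)(-9) + (-6)(20) = -66.
But n requires -68 ≠ -66, so the three lines have no common point.

No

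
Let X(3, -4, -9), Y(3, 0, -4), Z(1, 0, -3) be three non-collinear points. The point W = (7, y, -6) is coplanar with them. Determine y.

Coplanarity requires XY · (XZ × XW) = 0.
XY = (0, 4, 5), XZ = (-2, 4, 6); the triple product is linear in y with coefficient -10 and constant term 0.
Setting it to zero: y = 0.

0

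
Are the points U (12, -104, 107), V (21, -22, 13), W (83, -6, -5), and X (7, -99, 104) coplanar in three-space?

The four points are coplanar iff the 3×3 determinant with rows UV, UW, UX is zero.
Rows: (9, 82, -94), (71, 98, -112), (-5, 5, -3).
Expanding along the first row: (9)(266) − (82)(-773) + (-94)(845) = -13650.
Nonzero ⇒ not coplanar.

No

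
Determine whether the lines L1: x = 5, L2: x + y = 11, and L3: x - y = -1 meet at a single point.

The three lines meet at one point iff the augmented coefficient matrix [aᵢ bᵢ cᵢ] has rank < 3, i.e. its determinant vanishes.
Here the determinant is 0.
It vanishes, so the lines are concurrent at (5, 6).

Yes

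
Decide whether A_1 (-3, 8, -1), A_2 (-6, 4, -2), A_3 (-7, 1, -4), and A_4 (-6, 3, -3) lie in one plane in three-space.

Yes

A normal to the plane through A_1, A_2, A_3 is n = A_1A_2 × A_1A_3 = (5, -5, 5).
The plane has equation n·P = -60. For A_4: n·A_4 = -60.
Equal, so A_4 lies in the plane and all four are coplanar.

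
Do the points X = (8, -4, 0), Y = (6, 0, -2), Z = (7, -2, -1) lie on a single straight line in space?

XY = (-2, 4, -2), XZ = (-1, 2, -1).
XY × XZ = (0, 0, 0).
The cross product vanishes, so the three points are collinear.

Yes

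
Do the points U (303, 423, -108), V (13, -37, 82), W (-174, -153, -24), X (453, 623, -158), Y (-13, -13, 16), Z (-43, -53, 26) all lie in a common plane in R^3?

The plane through U, V, W has normal n = UV × UW = (70800, -66270, -52380) and equation n·P = -922770.
Checking the remaining points: n·X = -937770, n·Y = -896970, n·Z = -893970.
Since n·X = -937770 ≠ -922770, X is off the plane and the points are not all coplanar.

No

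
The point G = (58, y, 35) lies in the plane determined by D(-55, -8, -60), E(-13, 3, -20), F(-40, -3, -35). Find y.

Coplanarity requires DE · (DF × DG) = 0.
DE = (42, 11, 40), DF = (15, 5, 25); the triple product is linear in y with coefficient -450 and constant term 9150.
Setting it to zero: y = 61/3.

61/3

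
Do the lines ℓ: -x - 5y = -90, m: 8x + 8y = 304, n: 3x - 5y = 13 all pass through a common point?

Lines aᵢx + bᵢy = cᵢ with pairwise distinct directions are concurrent exactly when det[aᵢ bᵢ cᵢ] = 0.
Here the determinant is 96.
Nonzero, so no common point exists.

No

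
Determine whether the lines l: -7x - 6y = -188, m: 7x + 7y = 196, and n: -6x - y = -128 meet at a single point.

Yes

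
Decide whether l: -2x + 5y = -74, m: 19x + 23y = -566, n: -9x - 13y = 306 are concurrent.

Yes

Intersecting l and m: solving the 2×2 system gives (x, y) = (-8, -18).
Substitute into n: (-9)(-8) + (-13)(-18) = 306.
This equals 306, so (-8, -18) lies on all three lines and they are concurrent.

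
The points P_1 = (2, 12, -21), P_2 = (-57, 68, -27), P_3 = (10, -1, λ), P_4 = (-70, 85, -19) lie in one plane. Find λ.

Normal to plane P_1P_2P_4: n = (550, 550, -275); plane equation n·P = 13475.
Requiring n·P_3 = 13475: (-275)λ + (4950) = 13475.
So λ = -31.

-31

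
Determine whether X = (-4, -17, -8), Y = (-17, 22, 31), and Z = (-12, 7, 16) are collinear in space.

Yes

XY = (-13, 39, 39), XZ = (-8, 24, 24).
Each component of XZ is 8/13 times the corresponding component of XY, so XZ = 8/13·XY and the points are collinear.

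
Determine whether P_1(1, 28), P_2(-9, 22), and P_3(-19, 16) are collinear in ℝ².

Yes

P_1P_2 = (-10, -6), P_1P_3 = (-20, -12).
Checking proportionality: P_1P_3 = 2·P_1P_2, so the vectors are parallel and the points are collinear.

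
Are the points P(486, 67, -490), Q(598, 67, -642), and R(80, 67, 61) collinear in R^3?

PQ = (112, 0, -152), PR = (-406, 0, 551).
PQ × PR = (0, 0, 0).
The cross product vanishes, so the three points are collinear.

Yes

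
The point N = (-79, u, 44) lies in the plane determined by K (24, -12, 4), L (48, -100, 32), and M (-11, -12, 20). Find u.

4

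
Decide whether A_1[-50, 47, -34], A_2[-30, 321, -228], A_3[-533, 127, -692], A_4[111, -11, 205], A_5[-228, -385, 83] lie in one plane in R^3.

No

The plane through A_1, A_2, A_3 has normal n = A_1A_2 × A_1A_3 = (-164772, 106862, 133942) and equation n·P = 8707086.
Checking the remaining points: n·A_4 = 7992936, n·A_5 = 7543332.
Since n·A_4 = 7992936 ≠ 8707086, A_4 is off the plane and the points are not all coplanar.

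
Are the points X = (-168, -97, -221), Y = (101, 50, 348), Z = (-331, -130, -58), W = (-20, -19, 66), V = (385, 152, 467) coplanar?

Yes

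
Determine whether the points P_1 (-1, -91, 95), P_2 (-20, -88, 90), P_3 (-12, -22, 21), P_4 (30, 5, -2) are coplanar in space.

No

The four points are coplanar iff the 3×3 determinant with rows P_1P_2, P_1P_3, P_1P_4 is zero.
Rows: (-19, 3, -5), (-11, 69, -74), (31, 96, -97).
Expanding along the first row: (-19)(411) − (3)(3361) + (-5)(-3195) = -1917.
Nonzero ⇒ not coplanar.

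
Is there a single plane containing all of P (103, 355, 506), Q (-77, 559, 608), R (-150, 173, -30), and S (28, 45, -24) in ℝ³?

With P as base: PQ = (-180, 204, 102), PR = (-253, -182, -536), PS = (-75, -310, -530).
PR × PS = (-69700, -93890, 64780).
PQ · (PR × PS) = 0.
The scalar triple product vanishes, so the four points are coplanar.

Yes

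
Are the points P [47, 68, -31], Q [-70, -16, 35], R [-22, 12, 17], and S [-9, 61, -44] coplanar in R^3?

With P as base: PQ = (-117, -84, 66), PR = (-69, -56, 48), PS = (-56, -7, -13).
PR × PS = (1064, -3585, -2653).
PQ · (PR × PS) = 1554.
Since 1554 ≠ 0, the four points are not coplanar.

No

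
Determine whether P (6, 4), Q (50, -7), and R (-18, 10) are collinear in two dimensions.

Yes

PQ = (44, -11), PR = (-24, 6).
Checking proportionality: PR = -6/11·PQ, so the vectors are parallel and the points are collinear.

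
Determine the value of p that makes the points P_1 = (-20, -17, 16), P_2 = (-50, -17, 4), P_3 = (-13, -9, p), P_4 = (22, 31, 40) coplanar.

20

Normal to plane P_1P_2P_4: n = (576, 216, -1440); plane equation n·P = -38232.
Requiring n·P_3 = -38232: (-1440)p + (-9432) = -38232.
So p = 20.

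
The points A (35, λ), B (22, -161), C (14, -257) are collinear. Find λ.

-5

Collinearity: (A − B) must be parallel to (C − B) = (-8, -96).
Cross-multiplying the components: (λ − (-161))·(-8) = (13)·(-96).
Solving gives λ = -5.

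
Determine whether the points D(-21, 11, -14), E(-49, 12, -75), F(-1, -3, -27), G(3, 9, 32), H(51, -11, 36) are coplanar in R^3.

No

The plane through D, E, F has normal n = DE × DF = (-867, -1584, 372) and equation n·P = -4425.
Checking the remaining points: n·G = -4953, n·H = -13401.
Since n·G = -4953 ≠ -4425, G is off the plane and the points are not all coplanar.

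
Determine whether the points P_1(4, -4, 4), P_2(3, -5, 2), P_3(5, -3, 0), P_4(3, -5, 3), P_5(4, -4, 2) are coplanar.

Yes

The plane through P_1, P_2, P_3 has normal n = P_1P_2 × P_1P_3 = (6, -6, 0) and equation n·P = 48.
Checking the remaining points: n·P_4 = 48, n·P_5 = 48.
All equal 48, so all 5 points lie in one plane.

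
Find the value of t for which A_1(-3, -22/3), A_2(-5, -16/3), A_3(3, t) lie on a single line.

The three points are collinear iff det[A_1A_2; A_1A_3] = 0.
This determinant is linear in t: (-2)t + (-80/3) = 0, so t = -40/3.

-40/3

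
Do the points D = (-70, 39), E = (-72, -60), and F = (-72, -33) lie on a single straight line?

DE = (-2, -99), DF = (-2, -72).
If collinear, DF would be a scalar multiple of DE. But (-2)·(-72) ≠ (-99)·(-2) (difference -54), so they are not parallel; the points are not collinear.

No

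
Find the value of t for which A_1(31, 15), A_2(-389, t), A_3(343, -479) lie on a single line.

The three points are collinear iff det[A_1A_2; A_1A_3] = 0.
This determinant is linear in t: (-312)t + (212160) = 0, so t = 680.

680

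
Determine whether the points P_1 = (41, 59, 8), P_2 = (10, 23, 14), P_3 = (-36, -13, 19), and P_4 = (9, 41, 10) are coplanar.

A normal to the plane through P_1, P_2, P_3 is n = P_1P_2 × P_1P_3 = (36, -121, -540).
The plane has equation n·P = -9983. For P_4: n·P_4 = -10037.
-10037 ≠ -9983, so P_4 is off the plane.

No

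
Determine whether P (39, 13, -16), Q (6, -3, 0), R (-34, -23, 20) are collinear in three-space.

No

PQ = (-33, -16, 16), PR = (-73, -36, 36).
PQ × PR = (0, 20, 20).
The cross product is nonzero, so the points do not lie on one line.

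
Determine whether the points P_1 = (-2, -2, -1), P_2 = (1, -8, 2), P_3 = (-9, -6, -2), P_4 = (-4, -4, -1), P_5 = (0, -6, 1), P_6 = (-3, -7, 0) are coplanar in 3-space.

The plane through P_1, P_2, P_3 has normal n = P_1P_2 × P_1P_3 = (18, -18, -54) and equation n·P = 54.
Checking the remaining points: n·P_4 = 54, n·P_5 = 54, n·P_6 = 72.
Since n·P_6 = 72 ≠ 54, P_6 is off the plane and the points are not all coplanar.

No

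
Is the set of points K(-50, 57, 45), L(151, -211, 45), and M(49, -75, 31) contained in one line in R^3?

No

KL = (201, -268, 0), KM = (99, -132, -14).
KL × KM = (3752, 2814, 0).
The cross product is nonzero, so the points do not lie on one line.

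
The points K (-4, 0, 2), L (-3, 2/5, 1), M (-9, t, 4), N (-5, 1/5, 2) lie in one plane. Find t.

-1/5

The points are coplanar iff KL · (KM × KN) = 0.
Expanding, this is linear in t: (-1)t + (-1/5) = 0.
So t = -1/5.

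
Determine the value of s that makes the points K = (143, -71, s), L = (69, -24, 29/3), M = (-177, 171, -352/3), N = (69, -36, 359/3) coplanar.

-59

Coplanarity ⇔ det[KL; KM; KN] = 0.
Expanding, this is linear in s: (-2952)s + (-174168) = 0.
So s = -59.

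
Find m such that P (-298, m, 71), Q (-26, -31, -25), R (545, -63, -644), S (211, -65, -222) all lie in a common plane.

53

The points are coplanar iff PQ · (PR × PS) = 0.
Expanding, this is linear in m: (34216)m + (-1813448) = 0.
So m = 53.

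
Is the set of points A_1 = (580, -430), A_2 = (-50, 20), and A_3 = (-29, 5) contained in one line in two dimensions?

A_1A_2 = (-630, 450), A_1A_3 = (-609, 435).
Twice the signed area of △A_1A_2A_3 is (-630)(435) − (450)(-609) = 0.
The triangle is degenerate (zero area), so the points are collinear.

Yes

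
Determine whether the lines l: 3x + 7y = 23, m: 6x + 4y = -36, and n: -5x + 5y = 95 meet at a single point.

No

The three lines meet at one point iff the augmented coefficient matrix [aᵢ bᵢ cᵢ] has rank < 3, i.e. its determinant vanishes.
Here the determinant is 100.
Nonzero, so no common point exists.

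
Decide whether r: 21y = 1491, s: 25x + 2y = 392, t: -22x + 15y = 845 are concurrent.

Yes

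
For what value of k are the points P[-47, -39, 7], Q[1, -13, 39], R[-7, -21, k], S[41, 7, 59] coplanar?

19

The points are coplanar iff PQ · (PR × PS) = 0.
Expanding, this is linear in k: (80)k + (-1520) = 0.
So k = 19.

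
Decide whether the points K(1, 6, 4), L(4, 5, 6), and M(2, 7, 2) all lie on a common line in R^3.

No

KL = (3, -1, 2), KM = (1, 1, -2).
Comparing components 3 and 1: (2)(1) − (3)(-2) = 8 ≠ 0, so KL and KM are not parallel and the points are not collinear.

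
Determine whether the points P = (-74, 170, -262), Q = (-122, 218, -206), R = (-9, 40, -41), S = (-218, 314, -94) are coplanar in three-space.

Yes

With P as base: PQ = (-48, 48, 56), PR = (65, -130, 221), PS = (-144, 144, 168).
PR × PS = (-53664, -42744, -9360).
PQ · (PR × PS) = 0.
The scalar triple product vanishes, so the four points are coplanar.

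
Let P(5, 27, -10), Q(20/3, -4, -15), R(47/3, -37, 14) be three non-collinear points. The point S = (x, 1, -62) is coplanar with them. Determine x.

A normal to the plane is n = PQ × PR = (-1064, -280/3, 224).
S lies in the plane iff n · PS = 0.
This gives (-1064)x + (-11704/3) = 0, so x = -11/3.

-11/3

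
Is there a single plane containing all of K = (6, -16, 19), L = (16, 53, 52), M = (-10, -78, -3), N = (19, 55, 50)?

A normal to the plane through K, L, M is n = KL × KM = (528, -308, 484).
The plane has equation n·P = 17292. For N: n·N = 17292.
Equal, so N lies in the plane and all four are coplanar.

Yes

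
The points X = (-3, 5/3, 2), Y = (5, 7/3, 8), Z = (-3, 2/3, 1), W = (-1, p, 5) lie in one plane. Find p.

10/3

Coplanarity ⇔ det[XY; XZ; XW] = 0.
Expanding, this is linear in p: (8)p + (-80/3) = 0.
So p = 10/3.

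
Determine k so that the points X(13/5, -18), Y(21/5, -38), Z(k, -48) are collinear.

5

The three points are collinear iff det[XY; XZ] = 0.
This determinant is linear in k: (20)k + (-100) = 0, so k = 5.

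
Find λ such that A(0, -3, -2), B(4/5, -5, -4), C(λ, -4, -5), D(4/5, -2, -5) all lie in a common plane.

1

The points are coplanar iff AB · (AC × AD) = 0.
Expanding, this is linear in λ: (-8)λ + (8) = 0.
So λ = 1.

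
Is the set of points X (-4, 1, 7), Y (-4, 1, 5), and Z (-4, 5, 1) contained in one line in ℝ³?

XY = (0, 0, -2), XZ = (0, 4, -6).
Comparing components 2 and 3: (0)(-6) − (-2)(4) = 8 ≠ 0, so XY and XZ are not parallel and the points are not collinear.

No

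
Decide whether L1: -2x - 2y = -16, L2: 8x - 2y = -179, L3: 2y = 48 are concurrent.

Lines aᵢx + bᵢy = cᵢ with pairwise distinct directions are concurrent exactly when det[aᵢ bᵢ cᵢ] = 0.
Here the determinant is -12.
Nonzero, so no common point exists.

No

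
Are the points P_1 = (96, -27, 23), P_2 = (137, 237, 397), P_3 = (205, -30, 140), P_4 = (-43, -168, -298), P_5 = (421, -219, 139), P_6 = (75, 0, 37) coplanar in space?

No

The plane through P_1, P_2, P_3 has normal n = P_1P_2 × P_1P_3 = (32010, 35969, -28899) and equation n·P = 1437120.
Checking the remaining points: n·P_4 = 1192680, n·P_5 = 1582038, n·P_6 = 1331487.
Since n·P_4 = 1192680 ≠ 1437120, P_4 is off the plane and the points are not all coplanar.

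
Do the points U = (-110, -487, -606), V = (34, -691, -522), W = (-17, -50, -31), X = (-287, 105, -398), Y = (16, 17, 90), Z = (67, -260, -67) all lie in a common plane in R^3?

The plane through U, V, W has normal n = UV × UW = (-154008, -74988, 81900) and equation n·P = 3828636.
Checking the remaining points: n·X = 3730356, n·Y = 3632076, n·Z = 3691044.
Since n·X = 3730356 ≠ 3828636, X is off the plane and the points are not all coplanar.

No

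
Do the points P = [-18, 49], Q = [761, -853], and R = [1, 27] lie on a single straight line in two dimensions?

Yes

PQ = (779, -902), PR = (19, -22).
det[PQ; PR] = (779)(-22) − (-902)(19) = 0.
The determinant is zero, so the points are collinear.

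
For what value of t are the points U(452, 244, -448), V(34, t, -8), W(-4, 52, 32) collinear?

Direction UW = (-456, -192, 480). From the x-coordinate of V, the parameter along the line is τ = (34 − 452)/(-456) = 11/12.
Then t = 244 + 11/12·(-192) = 68.

68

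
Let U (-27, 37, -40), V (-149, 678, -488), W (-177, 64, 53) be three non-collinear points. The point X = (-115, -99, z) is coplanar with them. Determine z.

143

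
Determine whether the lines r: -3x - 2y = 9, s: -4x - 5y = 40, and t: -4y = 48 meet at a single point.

Intersecting r and s: solving the 2×2 system gives (x, y) = (5, -12).
Substitute into t: (0)(5) + (-4)(-12) = 48.
This equals 48, so (5, -12) lies on all three lines and they are concurrent.

Yes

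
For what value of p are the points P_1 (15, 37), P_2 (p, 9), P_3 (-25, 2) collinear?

-17

The three points are collinear iff det[P_1P_2; P_1P_3] = 0.
This determinant is linear in p: (-35)p + (-595) = 0, so p = -17.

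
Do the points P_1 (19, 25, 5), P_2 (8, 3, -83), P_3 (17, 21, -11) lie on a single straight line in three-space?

P_1P_2 = (-11, -22, -88), P_1P_3 = (-2, -4, -16).
Each component of P_1P_3 is 2/11 times the corresponding component of P_1P_2, so P_1P_3 = 2/11·P_1P_2 and the points are collinear.

Yes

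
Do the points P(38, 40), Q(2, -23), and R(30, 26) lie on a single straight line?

PQ = (-36, -63), PR = (-8, -14).
Checking proportionality: PR = 2/9·PQ, so the vectors are parallel and the points are collinear.

Yes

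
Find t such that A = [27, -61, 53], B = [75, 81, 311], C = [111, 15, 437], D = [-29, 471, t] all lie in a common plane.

Coplanarity ⇔ det[AB; AC; AD] = 0.
Expanding, this is linear in t: (-8280)t + (207000) = 0.
So t = 25.

25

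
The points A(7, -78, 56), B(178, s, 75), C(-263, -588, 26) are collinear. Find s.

245

Collinearity requires AB × AC = 0; each component is linear in s.
The x-component gives (-30)s + (7350) = 0, so s = 245.
The remaining components then also vanish.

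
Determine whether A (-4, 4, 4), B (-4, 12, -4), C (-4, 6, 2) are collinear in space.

Yes

AB = (0, 8, -8), AC = (0, 2, -2).
AB × AC = (0, 0, 0).
The cross product vanishes, so the three points are collinear.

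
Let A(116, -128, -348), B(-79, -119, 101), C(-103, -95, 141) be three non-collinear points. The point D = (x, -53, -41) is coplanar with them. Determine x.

Coplanarity requires AB · (AC × AD) = 0.
AB = (-195, 9, 449), AC = (-219, 33, 489); the triple product is linear in x with coefficient -10416 and constant term -385392.
Setting it to zero: x = -37.

-37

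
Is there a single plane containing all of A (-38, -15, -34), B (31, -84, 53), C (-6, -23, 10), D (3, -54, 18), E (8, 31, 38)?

Yes

The plane through A, B, C has normal n = AB × AC = (-2340, -252, 1656) and equation n·P = 36396.
Checking the remaining points: n·D = 36396, n·E = 36396.
All equal 36396, so all 5 points lie in one plane.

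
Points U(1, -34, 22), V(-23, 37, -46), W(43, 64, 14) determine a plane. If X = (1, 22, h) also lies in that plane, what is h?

Coplanarity requires UV · (UW × UX) = 0.
UV = (-24, 71, -68), UW = (42, 98, -8); the triple product is linear in h with coefficient -5334 and constant term -53340.
Setting it to zero: h = -10.

-10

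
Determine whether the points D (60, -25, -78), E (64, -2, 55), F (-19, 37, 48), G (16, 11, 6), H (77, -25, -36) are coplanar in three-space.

No

The plane through D, E, F has normal n = DE × DF = (-5348, -11011, 2065) and equation n·P = -206675.
Checking the remaining points: n·G = -194299, n·H = -210861.
Since n·G = -194299 ≠ -206675, G is off the plane and the points are not all coplanar.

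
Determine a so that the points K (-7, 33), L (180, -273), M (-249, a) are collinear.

429

The three points are collinear iff det[KL; KM] = 0.
This determinant is linear in a: (187)a + (-80223) = 0, so a = 429.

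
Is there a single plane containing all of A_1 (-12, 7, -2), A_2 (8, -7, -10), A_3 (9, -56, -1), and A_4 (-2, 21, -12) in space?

No

A normal to the plane through A_1, A_2, A_3 is n = A_1A_2 × A_1A_3 = (-518, -188, -966).
The plane has equation n·P = 6832. For A_4: n·A_4 = 8680.
8680 ≠ 6832, so A_4 is off the plane.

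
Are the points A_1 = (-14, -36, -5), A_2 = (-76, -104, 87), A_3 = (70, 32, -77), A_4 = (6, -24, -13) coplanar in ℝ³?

Yes

With A_1 as base: A_1A_2 = (-62, -68, 92), A_1A_3 = (84, 68, -72), A_1A_4 = (20, 12, -8).
A_1A_3 × A_1A_4 = (320, -768, -352).
A_1A_2 · (A_1A_3 × A_1A_4) = 0.
The scalar triple product vanishes, so the four points are coplanar.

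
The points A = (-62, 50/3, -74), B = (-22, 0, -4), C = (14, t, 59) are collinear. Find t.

-15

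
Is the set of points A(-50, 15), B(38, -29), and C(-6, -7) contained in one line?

Yes

AB = (88, -44), AC = (44, -22).
Checking proportionality: AC = 1/2·AB, so the vectors are parallel and the points are collinear.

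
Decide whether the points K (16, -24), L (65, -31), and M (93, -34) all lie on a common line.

No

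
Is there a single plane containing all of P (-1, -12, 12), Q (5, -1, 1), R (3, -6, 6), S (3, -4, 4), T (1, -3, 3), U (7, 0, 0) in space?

The plane through P, Q, R has normal n = PQ × PR = (0, -8, -8) and equation n·X = 0.
Checking the remaining points: n·S = 0, n·T = 0, n·U = 0.
All equal 0, so all 6 points lie in one plane.

Yes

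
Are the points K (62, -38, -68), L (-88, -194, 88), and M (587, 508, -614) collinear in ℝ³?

Yes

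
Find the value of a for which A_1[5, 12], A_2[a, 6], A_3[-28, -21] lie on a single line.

-1

The three points are collinear iff det[A_1A_2; A_1A_3] = 0.
This determinant is linear in a: (-33)a + (-33) = 0, so a = -1.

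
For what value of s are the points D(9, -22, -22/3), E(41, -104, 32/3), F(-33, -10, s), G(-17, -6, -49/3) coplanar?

Normal to plane DEG: n = (450, -180, -1620); plane equation n·P = 19890.
Requiring n·F = 19890: (-1620)s + (-13050) = 19890.
So s = -61/3.

-61/3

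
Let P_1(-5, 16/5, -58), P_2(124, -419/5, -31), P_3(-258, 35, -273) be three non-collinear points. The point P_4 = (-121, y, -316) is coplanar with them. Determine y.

Coplanarity requires P_1P_2 · (P_1P_3 × P_1P_4) = 0.
P_1P_2 = (129, -87, 27), P_1P_3 = (-253, 159/5, -215); the triple product is linear in y with coefficient 20904 and constant term 12416976/5.
Setting it to zero: y = -594/5.

-594/5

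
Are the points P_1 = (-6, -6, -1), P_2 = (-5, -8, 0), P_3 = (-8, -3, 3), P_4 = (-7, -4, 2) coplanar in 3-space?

With P_1 as base: P_1P_2 = (1, -2, 1), P_1P_3 = (-2, 3, 4), P_1P_4 = (-1, 2, 3).
P_1P_3 × P_1P_4 = (1, 2, -1).
P_1P_2 · (P_1P_3 × P_1P_4) = -4.
Since -4 ≠ 0, the four points are not coplanar.

No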